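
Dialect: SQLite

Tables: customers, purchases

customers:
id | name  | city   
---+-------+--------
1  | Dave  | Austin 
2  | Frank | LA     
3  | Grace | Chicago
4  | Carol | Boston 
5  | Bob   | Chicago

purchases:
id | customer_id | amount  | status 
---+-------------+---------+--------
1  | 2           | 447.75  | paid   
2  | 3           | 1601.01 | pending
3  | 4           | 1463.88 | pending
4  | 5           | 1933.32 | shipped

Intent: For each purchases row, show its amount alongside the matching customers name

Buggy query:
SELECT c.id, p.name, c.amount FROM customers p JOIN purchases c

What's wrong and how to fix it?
Bug: JOIN with no ON clause produces a cartesian product; every purchases row pairs with every customers row

Fix: Specify the join condition linking the foreign key to the parent id

Corrected query:
SELECT c.id, p.name, c.amount FROM customers p JOIN purchases c ON c.customer_id = p.id

Result:
id | name  | amount 
---+-------+--------
1  | Frank | 447.75 
2  | Grace | 1601.01
3  | Carol | 1463.88
4  | Bob   | 1933.32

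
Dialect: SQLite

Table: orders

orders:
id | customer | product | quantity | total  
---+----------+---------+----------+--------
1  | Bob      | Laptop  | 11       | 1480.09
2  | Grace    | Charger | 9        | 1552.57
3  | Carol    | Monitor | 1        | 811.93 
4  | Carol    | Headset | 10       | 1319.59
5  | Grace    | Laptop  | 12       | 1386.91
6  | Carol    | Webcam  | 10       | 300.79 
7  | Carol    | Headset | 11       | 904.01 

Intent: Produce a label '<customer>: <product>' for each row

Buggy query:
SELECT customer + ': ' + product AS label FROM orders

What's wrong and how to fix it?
Bug: '+' is numeric addition; on text columns SQLite converts them to 0 instead of concatenating

Fix: Replace + with || to concatenate text

Corrected query:
SELECT customer || ': ' || product AS label FROM orders

Result:
label         
--------------
Bob: Laptop   
Grace: Charger
Carol: Monitor
Carol: Headset
Grace: Laptop 
Carol: Webcam 
Carol: Headset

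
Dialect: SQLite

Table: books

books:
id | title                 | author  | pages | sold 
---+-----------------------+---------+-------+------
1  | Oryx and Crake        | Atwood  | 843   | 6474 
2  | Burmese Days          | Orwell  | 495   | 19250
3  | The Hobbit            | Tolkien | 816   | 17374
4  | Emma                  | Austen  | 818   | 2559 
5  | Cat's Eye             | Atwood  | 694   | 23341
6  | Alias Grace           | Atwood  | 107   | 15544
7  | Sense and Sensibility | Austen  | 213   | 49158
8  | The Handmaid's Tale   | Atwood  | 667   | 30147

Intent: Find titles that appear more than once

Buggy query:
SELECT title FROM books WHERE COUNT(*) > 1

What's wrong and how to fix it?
Bug: COUNT(*) is an aggregate and cannot be used in WHERE

Fix: Group first, then use HAVING for the count condition

Corrected query:
SELECT title FROM books GROUP BY title HAVING COUNT(*) > 1

Result:
(no rows)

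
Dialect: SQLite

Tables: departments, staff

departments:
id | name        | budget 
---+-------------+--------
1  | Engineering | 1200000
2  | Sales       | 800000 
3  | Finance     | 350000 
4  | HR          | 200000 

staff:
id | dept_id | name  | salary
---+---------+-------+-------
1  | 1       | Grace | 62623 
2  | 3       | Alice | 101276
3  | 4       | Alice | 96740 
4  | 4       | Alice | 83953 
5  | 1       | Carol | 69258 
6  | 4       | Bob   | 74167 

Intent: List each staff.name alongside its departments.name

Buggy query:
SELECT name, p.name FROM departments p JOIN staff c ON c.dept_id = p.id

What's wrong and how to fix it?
Bug: 'name' exists in both joined tables, so the database can't tell which one is meant

Fix: Qualify the column with its table alias (c.name)

Corrected query:
SELECT c.name, p.name FROM departments p JOIN staff c ON c.dept_id = p.id

Result:
name  | name       
------+------------
Grace | Engineering
Alice | Finance    
Alice | HR         
Alice | HR         
Carol | Engineering
Bob   | HR         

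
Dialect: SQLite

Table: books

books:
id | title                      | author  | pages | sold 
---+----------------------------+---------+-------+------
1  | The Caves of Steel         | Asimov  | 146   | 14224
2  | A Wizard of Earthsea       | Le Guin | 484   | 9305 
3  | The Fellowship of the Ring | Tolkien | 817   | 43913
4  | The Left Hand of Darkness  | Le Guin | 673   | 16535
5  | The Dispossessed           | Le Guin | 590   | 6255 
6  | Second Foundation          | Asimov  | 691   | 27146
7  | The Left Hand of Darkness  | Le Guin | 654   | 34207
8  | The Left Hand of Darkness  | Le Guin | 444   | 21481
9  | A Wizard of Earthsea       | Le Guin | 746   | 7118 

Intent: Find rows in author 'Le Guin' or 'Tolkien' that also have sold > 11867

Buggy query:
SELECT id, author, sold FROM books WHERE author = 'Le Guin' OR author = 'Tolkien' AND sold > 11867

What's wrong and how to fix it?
Bug: Without parentheses, AND is evaluated before OR, so the sold filter only applies to the 'Tolkien' branch

Fix: Group the OR with parentheses (or use IN), then AND the threshold

Corrected query:
SELECT id, author, sold FROM books WHERE (author = 'Le Guin' OR author = 'Tolkien') AND sold > 11867

Result:
id | author  | sold 
---+---------+------
3  | Tolkien | 43913
4  | Le Guin | 16535
7  | Le Guin | 34207
8  | Le Guin | 21481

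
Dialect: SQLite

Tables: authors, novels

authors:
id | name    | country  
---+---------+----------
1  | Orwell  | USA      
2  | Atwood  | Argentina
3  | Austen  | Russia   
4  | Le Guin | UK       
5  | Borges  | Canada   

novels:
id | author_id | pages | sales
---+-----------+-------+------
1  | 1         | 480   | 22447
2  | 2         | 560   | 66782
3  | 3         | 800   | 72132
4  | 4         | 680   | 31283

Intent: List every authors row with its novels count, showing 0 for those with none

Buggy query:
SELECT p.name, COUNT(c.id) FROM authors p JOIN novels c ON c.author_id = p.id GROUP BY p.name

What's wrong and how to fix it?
Bug: INNER JOIN drops authors rows that have no matching novels rows

Fix: Use LEFT JOIN so parents without children still appear (COUNT(c.id) gives 0)

Corrected query:
SELECT p.name, COUNT(c.id) FROM authors p LEFT JOIN novels c ON c.author_id = p.id GROUP BY p.name

Result:
name    | COUNT(c.id)
--------+------------
Atwood  | 1          
Austen  | 1          
Borges  | 0          
Le Guin | 1          
Orwell  | 1          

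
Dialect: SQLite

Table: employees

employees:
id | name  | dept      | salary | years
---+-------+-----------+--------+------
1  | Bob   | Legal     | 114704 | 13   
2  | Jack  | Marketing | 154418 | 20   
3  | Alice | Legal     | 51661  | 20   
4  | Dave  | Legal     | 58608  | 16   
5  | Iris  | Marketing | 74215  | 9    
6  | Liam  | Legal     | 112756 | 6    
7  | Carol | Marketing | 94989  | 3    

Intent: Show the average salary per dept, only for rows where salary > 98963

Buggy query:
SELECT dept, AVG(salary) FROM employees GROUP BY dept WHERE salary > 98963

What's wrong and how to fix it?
Bug: Row-level WHERE must come before GROUP BY in the clause order

Fix: Place WHERE between FROM and GROUP BY

Corrected query:
SELECT dept, AVG(salary) FROM employees WHERE salary > 98963 GROUP BY dept

Result:
dept      | AVG(salary)
----------+------------
Legal     | 113730     
Marketing | 154418     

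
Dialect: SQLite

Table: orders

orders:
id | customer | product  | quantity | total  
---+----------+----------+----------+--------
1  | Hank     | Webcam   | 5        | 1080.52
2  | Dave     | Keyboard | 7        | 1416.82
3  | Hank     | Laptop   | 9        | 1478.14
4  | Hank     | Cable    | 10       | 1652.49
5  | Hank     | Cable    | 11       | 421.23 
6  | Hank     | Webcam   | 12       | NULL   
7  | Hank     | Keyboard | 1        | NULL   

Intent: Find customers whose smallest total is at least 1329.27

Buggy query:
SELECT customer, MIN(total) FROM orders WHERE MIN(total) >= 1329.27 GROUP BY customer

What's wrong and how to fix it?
Bug: MIN() in WHERE is a misuse of aggregate

Fix: Use HAVING for the per-group MIN condition

Corrected query:
SELECT customer, MIN(total) FROM orders GROUP BY customer HAVING MIN(total) >= 1329.27

Result:
customer | MIN(total)
---------+-----------
Dave     | 1416.82   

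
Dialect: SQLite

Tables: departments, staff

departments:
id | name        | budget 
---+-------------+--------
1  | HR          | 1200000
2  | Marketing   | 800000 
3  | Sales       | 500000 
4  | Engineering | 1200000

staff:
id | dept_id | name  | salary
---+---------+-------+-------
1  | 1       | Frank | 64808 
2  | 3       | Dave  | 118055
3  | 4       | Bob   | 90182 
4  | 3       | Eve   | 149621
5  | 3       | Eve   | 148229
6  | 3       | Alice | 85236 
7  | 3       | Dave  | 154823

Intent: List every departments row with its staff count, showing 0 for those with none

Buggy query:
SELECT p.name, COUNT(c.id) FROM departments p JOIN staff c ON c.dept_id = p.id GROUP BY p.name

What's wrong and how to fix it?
Bug: An inner join excludes parents with zero children

Fix: Switch to LEFT JOIN to retain unmatched parent rows

Corrected query:
SELECT p.name, COUNT(c.id) FROM departments p LEFT JOIN staff c ON c.dept_id = p.id GROUP BY p.name

Result:
name        | COUNT(c.id)
------------+------------
Engineering | 1          
HR          | 1          
Marketing   | 0          
Sales       | 5          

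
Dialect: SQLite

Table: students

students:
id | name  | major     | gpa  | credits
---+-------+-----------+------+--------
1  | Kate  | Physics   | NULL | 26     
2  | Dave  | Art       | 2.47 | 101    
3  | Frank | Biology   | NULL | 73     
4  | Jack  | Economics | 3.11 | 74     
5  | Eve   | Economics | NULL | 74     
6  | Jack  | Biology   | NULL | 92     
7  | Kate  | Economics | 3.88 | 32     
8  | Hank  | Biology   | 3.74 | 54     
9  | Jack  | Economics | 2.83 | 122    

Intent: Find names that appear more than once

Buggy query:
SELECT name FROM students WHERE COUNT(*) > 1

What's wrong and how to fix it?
Bug: COUNT(*) is an aggregate and cannot be used in WHERE

Fix: GROUP BY name, then filter groups with HAVING COUNT(*) > 1

Corrected query:
SELECT name FROM students GROUP BY name HAVING COUNT(*) > 1

Result:
name
----
Jack
Kate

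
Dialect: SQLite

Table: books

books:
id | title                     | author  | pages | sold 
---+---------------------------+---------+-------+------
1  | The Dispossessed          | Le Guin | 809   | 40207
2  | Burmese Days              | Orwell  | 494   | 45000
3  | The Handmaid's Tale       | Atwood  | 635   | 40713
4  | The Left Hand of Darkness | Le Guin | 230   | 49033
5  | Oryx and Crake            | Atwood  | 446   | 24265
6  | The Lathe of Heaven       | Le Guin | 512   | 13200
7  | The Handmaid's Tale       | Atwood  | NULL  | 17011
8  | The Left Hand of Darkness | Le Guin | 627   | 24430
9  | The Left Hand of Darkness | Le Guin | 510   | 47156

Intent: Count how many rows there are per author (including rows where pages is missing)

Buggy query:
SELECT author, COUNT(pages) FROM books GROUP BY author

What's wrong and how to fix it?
Bug: COUNT(pages) skips NULLs, so groups with missing pages are undercounted

Fix: Use COUNT(*) to count all rows regardless of NULL

Corrected query:
SELECT author, COUNT(*) FROM books GROUP BY author

Result:
author  | COUNT(*)
--------+---------
Atwood  | 3       
Le Guin | 5       
Orwell  | 1       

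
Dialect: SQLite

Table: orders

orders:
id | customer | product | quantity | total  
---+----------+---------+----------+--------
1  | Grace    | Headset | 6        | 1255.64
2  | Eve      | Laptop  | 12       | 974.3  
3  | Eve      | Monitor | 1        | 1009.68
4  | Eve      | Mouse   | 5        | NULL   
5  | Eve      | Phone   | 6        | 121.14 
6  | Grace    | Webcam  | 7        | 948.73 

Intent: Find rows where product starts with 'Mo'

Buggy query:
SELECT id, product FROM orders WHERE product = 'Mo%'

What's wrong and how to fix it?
Bug: Wildcards only work with LIKE; '=' treats '%' as a literal character

Fix: Replace '=' with LIKE so 'Mo%' is treated as a pattern

Corrected query:
SELECT id, product FROM orders WHERE product LIKE 'Mo%'

Result:
id | product
---+--------
3  | Monitor
4  | Mouse  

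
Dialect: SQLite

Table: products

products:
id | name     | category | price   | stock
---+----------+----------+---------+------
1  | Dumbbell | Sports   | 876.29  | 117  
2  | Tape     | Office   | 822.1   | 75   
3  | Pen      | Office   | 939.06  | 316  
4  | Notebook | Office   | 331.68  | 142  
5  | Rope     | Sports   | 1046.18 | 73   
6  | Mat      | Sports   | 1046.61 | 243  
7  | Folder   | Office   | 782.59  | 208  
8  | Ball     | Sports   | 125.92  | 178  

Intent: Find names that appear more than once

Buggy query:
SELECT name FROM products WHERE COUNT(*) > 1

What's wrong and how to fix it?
Bug: WHERE can't reference COUNT(*); aggregates are computed after WHERE

Fix: GROUP BY name, then filter groups with HAVING COUNT(*) > 1

Corrected query:
SELECT name FROM products GROUP BY name HAVING COUNT(*) > 1

Result:
(no rows)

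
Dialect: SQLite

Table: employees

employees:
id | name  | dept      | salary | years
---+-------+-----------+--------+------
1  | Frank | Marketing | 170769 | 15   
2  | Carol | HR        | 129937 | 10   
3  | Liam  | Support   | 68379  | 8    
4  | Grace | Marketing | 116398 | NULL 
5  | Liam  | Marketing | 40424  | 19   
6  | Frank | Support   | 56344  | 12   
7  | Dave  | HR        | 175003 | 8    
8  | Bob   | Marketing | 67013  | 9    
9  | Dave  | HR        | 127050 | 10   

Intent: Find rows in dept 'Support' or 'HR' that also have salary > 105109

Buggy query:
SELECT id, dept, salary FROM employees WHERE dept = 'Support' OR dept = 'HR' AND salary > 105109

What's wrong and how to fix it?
Bug: Without parentheses, AND is evaluated before OR, so the salary filter only applies to the 'HR' branch

Fix: Add parentheses around the OR so the AND applies to both alternatives

Corrected query:
SELECT id, dept, salary FROM employees WHERE (dept = 'Support' OR dept = 'HR') AND salary > 105109

Result:
id | dept | salary
---+------+-------
2  | HR   | 129937
7  | HR   | 175003
9  | HR   | 127050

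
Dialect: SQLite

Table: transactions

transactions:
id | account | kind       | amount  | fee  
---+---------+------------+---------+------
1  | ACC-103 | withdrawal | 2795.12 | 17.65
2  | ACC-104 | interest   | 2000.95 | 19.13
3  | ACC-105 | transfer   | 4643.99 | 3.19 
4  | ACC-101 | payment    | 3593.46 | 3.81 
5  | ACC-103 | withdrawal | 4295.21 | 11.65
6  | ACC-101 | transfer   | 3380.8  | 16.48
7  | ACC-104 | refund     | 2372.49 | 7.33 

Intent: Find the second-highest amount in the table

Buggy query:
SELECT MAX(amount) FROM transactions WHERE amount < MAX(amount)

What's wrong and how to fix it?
Bug: The inner MAX is an aggregate inside WHERE, which is not allowed

Fix: Put the inner MAX in a scalar subquery

Corrected query:
SELECT MAX(amount) FROM transactions WHERE amount < (SELECT MAX(amount) FROM transactions)

Result:
MAX(amount)
-----------
4295.21    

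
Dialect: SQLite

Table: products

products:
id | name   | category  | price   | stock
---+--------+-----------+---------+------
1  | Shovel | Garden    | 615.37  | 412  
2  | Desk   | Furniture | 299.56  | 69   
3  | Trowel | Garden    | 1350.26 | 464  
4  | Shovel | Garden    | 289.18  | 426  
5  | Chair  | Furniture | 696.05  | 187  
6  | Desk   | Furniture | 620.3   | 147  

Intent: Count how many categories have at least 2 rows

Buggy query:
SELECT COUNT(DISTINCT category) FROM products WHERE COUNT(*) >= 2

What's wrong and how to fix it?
Bug: COUNT(*) cannot appear in WHERE; the per-group count doesn't exist yet

Fix: Use a subquery that GROUPs and filters with HAVING, then count its rows

Corrected query:
SELECT COUNT(*) FROM (SELECT category FROM products GROUP BY category HAVING COUNT(*) >= 2)

Result:
COUNT(*)
--------
2       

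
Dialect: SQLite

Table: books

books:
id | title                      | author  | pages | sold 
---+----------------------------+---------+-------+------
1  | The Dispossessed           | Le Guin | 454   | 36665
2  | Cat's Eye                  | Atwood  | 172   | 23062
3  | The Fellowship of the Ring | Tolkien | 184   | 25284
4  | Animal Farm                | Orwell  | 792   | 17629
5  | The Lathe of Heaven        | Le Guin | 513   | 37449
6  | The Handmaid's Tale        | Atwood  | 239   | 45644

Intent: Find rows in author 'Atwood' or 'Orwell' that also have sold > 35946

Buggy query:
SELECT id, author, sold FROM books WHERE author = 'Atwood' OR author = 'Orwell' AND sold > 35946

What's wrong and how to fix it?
Bug: Without parentheses, AND is evaluated before OR, so the sold filter only applies to the 'Orwell' branch

Fix: Group the OR with parentheses (or use IN), then AND the threshold

Corrected query:
SELECT id, author, sold FROM books WHERE (author = 'Atwood' OR author = 'Orwell') AND sold > 35946

Result:
id | author | sold 
---+--------+------
6  | Atwood | 45644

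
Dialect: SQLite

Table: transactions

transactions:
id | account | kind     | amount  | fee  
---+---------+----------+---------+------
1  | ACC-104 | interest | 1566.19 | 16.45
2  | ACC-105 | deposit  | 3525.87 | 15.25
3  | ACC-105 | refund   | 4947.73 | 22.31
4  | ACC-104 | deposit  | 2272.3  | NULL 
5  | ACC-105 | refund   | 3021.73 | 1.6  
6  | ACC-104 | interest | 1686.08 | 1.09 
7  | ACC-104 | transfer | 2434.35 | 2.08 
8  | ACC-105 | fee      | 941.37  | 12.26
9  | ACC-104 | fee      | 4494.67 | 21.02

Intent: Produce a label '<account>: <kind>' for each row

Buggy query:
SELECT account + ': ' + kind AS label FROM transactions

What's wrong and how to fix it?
Bug: '+' is numeric addition; on text columns SQLite converts them to 0 instead of concatenating

Fix: Use the || operator for string concatenation

Corrected query:
SELECT account || ': ' || kind AS label FROM transactions

Result:
label            
-----------------
ACC-104: interest
ACC-105: deposit 
ACC-105: refund  
ACC-104: deposit 
ACC-105: refund  
ACC-104: interest
ACC-104: transfer
ACC-105: fee     
ACC-104: fee     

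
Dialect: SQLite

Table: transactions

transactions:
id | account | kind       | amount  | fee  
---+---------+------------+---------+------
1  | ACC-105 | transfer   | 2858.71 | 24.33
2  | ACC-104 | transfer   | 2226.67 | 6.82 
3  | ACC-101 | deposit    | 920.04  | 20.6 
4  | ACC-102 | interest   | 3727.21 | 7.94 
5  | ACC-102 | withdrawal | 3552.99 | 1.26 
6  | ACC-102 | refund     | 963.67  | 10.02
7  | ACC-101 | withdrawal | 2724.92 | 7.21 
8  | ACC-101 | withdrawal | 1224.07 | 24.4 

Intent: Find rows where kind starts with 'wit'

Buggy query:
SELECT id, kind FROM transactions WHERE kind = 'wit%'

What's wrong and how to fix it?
Bug: '=' compares the literal string including the % character; pattern matching needs LIKE

Fix: Replace '=' with LIKE so 'wit%' is treated as a pattern

Corrected query:
SELECT id, kind FROM transactions WHERE kind LIKE 'wit%'

Result:
id | kind      
---+-----------
5  | withdrawal
7  | withdrawal
8  | withdrawal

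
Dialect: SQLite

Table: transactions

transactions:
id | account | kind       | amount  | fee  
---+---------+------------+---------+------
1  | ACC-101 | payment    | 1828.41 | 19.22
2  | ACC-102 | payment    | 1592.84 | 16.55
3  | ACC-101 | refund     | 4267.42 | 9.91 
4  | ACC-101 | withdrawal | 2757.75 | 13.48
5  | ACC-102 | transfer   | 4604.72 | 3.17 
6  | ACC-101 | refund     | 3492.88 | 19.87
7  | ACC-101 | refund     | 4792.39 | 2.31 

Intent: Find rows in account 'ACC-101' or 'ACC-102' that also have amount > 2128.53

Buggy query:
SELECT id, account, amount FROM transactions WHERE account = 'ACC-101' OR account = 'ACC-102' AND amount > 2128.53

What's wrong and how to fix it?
Bug: Without parentheses, AND is evaluated before OR, so the amount filter only applies to the 'ACC-102' branch

Fix: Add parentheses around the OR so the AND applies to both alternatives

Corrected query:
SELECT id, account, amount FROM transactions WHERE (account = 'ACC-101' OR account = 'ACC-102') AND amount > 2128.53

Result:
id | account | amount 
---+---------+--------
3  | ACC-101 | 4267.42
4  | ACC-101 | 2757.75
5  | ACC-102 | 4604.72
6  | ACC-101 | 3492.88
7  | ACC-101 | 4792.39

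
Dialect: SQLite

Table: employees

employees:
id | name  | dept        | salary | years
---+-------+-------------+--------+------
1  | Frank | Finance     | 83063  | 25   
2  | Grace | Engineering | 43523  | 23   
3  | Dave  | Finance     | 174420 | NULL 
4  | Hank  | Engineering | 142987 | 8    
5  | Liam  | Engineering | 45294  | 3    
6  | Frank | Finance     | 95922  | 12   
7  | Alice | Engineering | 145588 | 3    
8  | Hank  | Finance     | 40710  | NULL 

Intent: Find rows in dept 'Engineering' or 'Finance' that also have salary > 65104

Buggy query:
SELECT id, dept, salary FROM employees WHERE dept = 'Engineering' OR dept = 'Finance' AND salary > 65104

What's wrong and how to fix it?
Bug: Without parentheses, AND is evaluated before OR, so the salary filter only applies to the 'Finance' branch

Fix: Add parentheses around the OR so the AND applies to both alternatives

Corrected query:
SELECT id, dept, salary FROM employees WHERE (dept = 'Engineering' OR dept = 'Finance') AND salary > 65104

Result:
id | dept        | salary
---+-------------+-------
1  | Finance     | 83063 
3  | Finance     | 174420
4  | Engineering | 142987
6  | Finance     | 95922 
7  | Engineering | 145588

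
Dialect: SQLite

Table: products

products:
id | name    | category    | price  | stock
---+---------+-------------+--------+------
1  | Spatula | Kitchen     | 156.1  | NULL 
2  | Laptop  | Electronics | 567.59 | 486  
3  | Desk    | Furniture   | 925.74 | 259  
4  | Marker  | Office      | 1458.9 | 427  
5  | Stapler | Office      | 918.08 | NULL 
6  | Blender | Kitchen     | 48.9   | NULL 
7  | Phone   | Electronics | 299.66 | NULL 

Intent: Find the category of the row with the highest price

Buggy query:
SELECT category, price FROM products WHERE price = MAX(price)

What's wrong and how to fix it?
Bug: MAX(price) is an aggregate and cannot be used directly in WHERE

Fix: Use a subquery: WHERE price = (SELECT MAX(price) FROM products)

Corrected query:
SELECT category, price FROM products WHERE price = (SELECT MAX(price) FROM products)

Result:
category | price 
---------+-------
Office   | 1458.9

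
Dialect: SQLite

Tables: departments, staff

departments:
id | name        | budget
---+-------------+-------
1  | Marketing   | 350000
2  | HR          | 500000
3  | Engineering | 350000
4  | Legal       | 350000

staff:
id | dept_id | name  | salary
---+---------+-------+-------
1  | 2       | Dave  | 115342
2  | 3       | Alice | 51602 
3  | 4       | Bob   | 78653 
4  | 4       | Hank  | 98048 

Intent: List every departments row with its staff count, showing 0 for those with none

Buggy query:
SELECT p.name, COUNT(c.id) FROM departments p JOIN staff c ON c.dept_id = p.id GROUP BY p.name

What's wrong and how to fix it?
Bug: INNER JOIN drops departments rows that have no matching staff rows

Fix: Use LEFT JOIN so parents without children still appear (COUNT(c.id) gives 0)

Corrected query:
SELECT p.name, COUNT(c.id) FROM departments p LEFT JOIN staff c ON c.dept_id = p.id GROUP BY p.name

Result:
name        | COUNT(c.id)
------------+------------
Engineering | 1          
HR          | 1          
Legal       | 2          
Marketing   | 0          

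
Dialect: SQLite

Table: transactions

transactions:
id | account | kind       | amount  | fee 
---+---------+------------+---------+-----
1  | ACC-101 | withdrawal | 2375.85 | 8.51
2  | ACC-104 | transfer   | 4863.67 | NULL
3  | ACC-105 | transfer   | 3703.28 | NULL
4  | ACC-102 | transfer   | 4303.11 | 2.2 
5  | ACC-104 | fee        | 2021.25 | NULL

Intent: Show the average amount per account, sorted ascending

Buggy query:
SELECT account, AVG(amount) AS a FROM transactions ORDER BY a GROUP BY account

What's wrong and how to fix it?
Bug: ORDER BY appears before GROUP BY; SQL clause order requires GROUP BY first

Fix: Move ORDER BY to the end, after GROUP BY

Corrected query:
SELECT account, AVG(amount) AS a FROM transactions GROUP BY account ORDER BY a

Result:
account | a      
--------+--------
ACC-101 | 2375.85
ACC-104 | 3442.46
ACC-105 | 3703.28
ACC-102 | 4303.11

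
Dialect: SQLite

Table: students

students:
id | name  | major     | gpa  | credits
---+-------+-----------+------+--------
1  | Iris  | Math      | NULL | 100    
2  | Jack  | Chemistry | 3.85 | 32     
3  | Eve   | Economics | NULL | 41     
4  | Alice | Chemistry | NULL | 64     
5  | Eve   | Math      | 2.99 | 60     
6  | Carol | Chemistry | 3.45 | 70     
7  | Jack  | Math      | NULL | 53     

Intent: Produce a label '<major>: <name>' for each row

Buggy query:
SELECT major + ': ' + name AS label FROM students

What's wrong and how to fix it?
Bug: '+' is numeric addition; on text columns SQLite converts them to 0 instead of concatenating

Fix: Replace + with || to concatenate text

Corrected query:
SELECT major || ': ' || name AS label FROM students

Result:
label           
----------------
Math: Iris      
Chemistry: Jack 
Economics: Eve  
Chemistry: Alice
Math: Eve       
Chemistry: Carol
Math: Jack      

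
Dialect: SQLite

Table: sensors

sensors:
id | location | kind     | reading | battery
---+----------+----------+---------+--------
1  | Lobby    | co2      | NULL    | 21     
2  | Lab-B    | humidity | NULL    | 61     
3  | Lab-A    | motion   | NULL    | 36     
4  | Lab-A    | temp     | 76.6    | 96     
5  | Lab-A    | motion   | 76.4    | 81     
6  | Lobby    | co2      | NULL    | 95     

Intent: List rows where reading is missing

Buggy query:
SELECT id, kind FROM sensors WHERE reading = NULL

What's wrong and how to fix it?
Bug: '= NULL' is always unknown in SQL three-valued logic, so no rows match

Fix: Replace '= NULL' with 'IS NULL'

Corrected query:
SELECT id, kind FROM sensors WHERE reading IS NULL

Result:
id | kind    
---+---------
1  | co2     
2  | humidity
3  | motion  
6  | co2     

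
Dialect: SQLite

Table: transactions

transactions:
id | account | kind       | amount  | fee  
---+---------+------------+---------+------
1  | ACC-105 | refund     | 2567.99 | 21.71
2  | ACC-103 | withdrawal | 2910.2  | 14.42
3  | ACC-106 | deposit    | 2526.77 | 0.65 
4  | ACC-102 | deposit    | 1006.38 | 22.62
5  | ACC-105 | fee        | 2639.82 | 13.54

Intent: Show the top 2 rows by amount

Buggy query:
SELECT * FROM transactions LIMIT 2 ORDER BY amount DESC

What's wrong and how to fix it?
Bug: ORDER BY cannot follow LIMIT; LIMIT is the final clause

Fix: Sort with ORDER BY, then apply LIMIT

Corrected query:
SELECT * FROM transactions ORDER BY amount DESC LIMIT 2

Result:
id | account | kind       | amount  | fee  
---+---------+------------+---------+------
2  | ACC-103 | withdrawal | 2910.2  | 14.42
5  | ACC-105 | fee        | 2639.82 | 13.54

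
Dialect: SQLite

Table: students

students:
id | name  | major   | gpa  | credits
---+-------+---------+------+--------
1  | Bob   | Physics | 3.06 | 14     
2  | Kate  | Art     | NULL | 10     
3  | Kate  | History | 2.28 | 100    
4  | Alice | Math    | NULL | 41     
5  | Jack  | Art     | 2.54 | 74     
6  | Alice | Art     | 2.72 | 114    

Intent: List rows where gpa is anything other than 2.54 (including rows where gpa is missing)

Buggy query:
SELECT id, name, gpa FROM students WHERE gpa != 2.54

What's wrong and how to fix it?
Bug: 'gpa != 2.54' is unknown when gpa is NULL, so NULL rows are silently excluded

Fix: Add an explicit OR gpa IS NULL to include the missing-value rows

Corrected query:
SELECT id, name, gpa FROM students WHERE gpa != 2.54 OR gpa IS NULL

Result:
id | name  | gpa 
---+-------+-----
1  | Bob   | 3.06
2  | Kate  | NULL
3  | Kate  | 2.28
4  | Alice | NULL
6  | Alice | 2.72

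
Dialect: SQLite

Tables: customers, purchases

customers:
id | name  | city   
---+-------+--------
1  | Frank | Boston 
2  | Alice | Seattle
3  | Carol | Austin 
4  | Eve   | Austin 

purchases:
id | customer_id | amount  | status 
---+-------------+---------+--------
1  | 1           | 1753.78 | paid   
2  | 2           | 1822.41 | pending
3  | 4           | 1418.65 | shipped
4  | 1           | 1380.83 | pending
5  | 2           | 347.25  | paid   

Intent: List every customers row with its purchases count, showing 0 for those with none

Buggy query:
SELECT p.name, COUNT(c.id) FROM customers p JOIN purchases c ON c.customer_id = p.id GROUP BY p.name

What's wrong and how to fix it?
Bug: INNER JOIN drops customers rows that have no matching purchases rows

Fix: Use LEFT JOIN so parents without children still appear (COUNT(c.id) gives 0)

Corrected query:
SELECT p.name, COUNT(c.id) FROM customers p LEFT JOIN purchases c ON c.customer_id = p.id GROUP BY p.name

Result:
name  | COUNT(c.id)
------+------------
Alice | 2          
Carol | 0          
Eve   | 1          
Frank | 2          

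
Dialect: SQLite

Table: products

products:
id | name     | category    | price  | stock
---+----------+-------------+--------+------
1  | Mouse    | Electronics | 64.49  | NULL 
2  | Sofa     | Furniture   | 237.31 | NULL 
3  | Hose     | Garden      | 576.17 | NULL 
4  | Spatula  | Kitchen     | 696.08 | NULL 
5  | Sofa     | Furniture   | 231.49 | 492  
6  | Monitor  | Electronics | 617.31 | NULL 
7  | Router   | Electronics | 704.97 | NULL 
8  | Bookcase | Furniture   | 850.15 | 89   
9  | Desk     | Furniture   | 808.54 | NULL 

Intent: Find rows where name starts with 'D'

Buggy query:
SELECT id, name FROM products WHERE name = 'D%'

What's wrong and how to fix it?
Bug: Wildcards only work with LIKE; '=' treats '%' as a literal character

Fix: Use LIKE for wildcard pattern matching

Corrected query:
SELECT id, name FROM products WHERE name LIKE 'D%'

Result:
id | name
---+-----
9  | Desk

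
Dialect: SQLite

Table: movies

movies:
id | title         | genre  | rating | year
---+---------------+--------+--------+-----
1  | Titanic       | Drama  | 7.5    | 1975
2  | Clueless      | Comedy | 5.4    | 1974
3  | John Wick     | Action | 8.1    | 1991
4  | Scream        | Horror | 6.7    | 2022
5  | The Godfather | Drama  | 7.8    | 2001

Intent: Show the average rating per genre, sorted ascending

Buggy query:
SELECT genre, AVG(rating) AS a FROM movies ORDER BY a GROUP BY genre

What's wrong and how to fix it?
Bug: GROUP BY must precede ORDER BY

Fix: Reorder: SELECT … FROM … GROUP BY … ORDER BY …

Corrected query:
SELECT genre, AVG(rating) AS a FROM movies GROUP BY genre ORDER BY a

Result:
genre  | a   
-------+-----
Comedy | 5.4 
Horror | 6.7 
Drama  | 7.65
Action | 8.1 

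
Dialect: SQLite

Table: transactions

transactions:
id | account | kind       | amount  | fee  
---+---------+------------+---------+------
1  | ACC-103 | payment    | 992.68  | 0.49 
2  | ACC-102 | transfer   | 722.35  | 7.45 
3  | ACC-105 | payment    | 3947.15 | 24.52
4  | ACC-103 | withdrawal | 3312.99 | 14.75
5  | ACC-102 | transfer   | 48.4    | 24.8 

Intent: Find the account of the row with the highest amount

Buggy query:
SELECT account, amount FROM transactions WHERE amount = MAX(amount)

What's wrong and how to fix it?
Bug: WHERE is evaluated per row; an aggregate over the whole table isn't defined there

Fix: Wrap MAX in a scalar subquery so WHERE compares against a single value

Corrected query:
SELECT account, amount FROM transactions WHERE amount = (SELECT MAX(amount) FROM transactions)

Result:
account | amount 
--------+--------
ACC-105 | 3947.15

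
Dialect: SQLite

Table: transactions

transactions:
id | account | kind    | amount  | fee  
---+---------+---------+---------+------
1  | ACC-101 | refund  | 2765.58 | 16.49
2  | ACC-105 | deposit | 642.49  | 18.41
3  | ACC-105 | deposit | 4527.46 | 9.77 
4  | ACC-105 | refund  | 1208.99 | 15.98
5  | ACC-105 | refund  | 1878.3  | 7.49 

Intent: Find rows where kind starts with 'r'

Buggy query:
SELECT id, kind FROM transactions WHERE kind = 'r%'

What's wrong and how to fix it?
Bug: Wildcards only work with LIKE; '=' treats '%' as a literal character

Fix: Replace '=' with LIKE so 'r%' is treated as a pattern

Corrected query:
SELECT id, kind FROM transactions WHERE kind LIKE 'r%'

Result:
id | kind  
---+-------
1  | refund
4  | refund
5  | refund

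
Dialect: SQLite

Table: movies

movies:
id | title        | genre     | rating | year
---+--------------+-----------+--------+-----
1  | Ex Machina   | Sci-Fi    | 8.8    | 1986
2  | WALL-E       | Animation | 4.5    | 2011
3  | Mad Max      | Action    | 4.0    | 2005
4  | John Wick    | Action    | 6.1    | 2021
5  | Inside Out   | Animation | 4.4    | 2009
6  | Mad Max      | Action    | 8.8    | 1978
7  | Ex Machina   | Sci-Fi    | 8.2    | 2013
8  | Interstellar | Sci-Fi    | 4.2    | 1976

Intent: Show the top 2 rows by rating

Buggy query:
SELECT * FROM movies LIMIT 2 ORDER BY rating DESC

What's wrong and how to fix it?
Bug: LIMIT must come after ORDER BY

Fix: Swap the clauses: ORDER BY first, then LIMIT

Corrected query:
SELECT * FROM movies ORDER BY rating DESC LIMIT 2

Result:
id | title      | genre  | rating | year
---+------------+--------+--------+-----
1  | Ex Machina | Sci-Fi | 8.8    | 1986
6  | Mad Max    | Action | 8.8    | 1978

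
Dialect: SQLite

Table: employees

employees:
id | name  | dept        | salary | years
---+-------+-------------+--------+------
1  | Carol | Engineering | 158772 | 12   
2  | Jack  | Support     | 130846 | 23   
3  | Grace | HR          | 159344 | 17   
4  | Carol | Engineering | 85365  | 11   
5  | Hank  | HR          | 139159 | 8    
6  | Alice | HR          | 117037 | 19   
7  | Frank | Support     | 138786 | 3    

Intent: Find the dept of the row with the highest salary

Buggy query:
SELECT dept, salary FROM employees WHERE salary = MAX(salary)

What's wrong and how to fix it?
Bug: WHERE is evaluated per row; an aggregate over the whole table isn't defined there

Fix: Use a subquery: WHERE salary = (SELECT MAX(salary) FROM employees)

Corrected query:
SELECT dept, salary FROM employees WHERE salary = (SELECT MAX(salary) FROM employees)

Result:
dept | salary
-----+-------
HR   | 159344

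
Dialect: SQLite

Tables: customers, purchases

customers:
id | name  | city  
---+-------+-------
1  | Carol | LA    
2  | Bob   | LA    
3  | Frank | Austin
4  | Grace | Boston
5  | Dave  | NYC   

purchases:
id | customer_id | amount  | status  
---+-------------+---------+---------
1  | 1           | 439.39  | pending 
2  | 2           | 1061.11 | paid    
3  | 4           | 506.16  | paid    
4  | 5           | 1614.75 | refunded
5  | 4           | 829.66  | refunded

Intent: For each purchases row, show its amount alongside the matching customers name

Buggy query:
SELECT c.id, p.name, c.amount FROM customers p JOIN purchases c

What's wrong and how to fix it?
Bug: JOIN with no ON clause produces a cartesian product; every purchases row pairs with every customers row

Fix: Add ON c.customer_id = p.id to the JOIN

Corrected query:
SELECT c.id, p.name, c.amount FROM customers p JOIN purchases c ON c.customer_id = p.id

Result:
id | name  | amount 
---+-------+--------
1  | Carol | 439.39 
2  | Bob   | 1061.11
3  | Grace | 506.16 
4  | Dave  | 1614.75
5  | Grace | 829.66 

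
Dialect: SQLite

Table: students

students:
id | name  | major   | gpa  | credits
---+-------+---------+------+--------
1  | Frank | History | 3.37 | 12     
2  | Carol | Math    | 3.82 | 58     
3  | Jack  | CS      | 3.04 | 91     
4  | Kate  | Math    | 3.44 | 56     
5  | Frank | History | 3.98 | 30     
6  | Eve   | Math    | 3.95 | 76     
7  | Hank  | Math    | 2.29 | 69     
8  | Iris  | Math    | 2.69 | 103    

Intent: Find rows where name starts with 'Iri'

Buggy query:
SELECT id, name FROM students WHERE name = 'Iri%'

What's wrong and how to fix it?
Bug: '=' compares the literal string including the % character; pattern matching needs LIKE

Fix: Use LIKE for wildcard pattern matching

Corrected query:
SELECT id, name FROM students WHERE name LIKE 'Iri%'

Result:
id | name
---+-----
8  | Iris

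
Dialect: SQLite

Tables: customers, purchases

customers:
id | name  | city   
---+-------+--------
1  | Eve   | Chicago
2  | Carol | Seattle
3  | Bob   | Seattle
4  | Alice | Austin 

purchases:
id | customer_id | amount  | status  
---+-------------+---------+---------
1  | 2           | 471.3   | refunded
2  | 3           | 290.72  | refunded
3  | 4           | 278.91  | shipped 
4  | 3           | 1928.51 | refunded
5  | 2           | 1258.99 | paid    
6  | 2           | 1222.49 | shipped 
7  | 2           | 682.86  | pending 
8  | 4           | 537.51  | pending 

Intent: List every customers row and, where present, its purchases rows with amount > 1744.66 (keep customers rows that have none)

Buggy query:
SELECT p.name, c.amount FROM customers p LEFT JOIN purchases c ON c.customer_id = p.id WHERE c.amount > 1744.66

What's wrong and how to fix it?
Bug: Filtering c.amount in WHERE discards the NULL rows produced by LEFT JOIN, turning it into an inner join

Fix: Move the right-table condition into the ON clause so unmatched parents are kept

Corrected query:
SELECT p.name, c.amount FROM customers p LEFT JOIN purchases c ON c.customer_id = p.id AND c.amount > 1744.66

Result:
name  | amount 
------+--------
Eve   | NULL   
Carol | NULL   
Bob   | 1928.51
Alice | NULL   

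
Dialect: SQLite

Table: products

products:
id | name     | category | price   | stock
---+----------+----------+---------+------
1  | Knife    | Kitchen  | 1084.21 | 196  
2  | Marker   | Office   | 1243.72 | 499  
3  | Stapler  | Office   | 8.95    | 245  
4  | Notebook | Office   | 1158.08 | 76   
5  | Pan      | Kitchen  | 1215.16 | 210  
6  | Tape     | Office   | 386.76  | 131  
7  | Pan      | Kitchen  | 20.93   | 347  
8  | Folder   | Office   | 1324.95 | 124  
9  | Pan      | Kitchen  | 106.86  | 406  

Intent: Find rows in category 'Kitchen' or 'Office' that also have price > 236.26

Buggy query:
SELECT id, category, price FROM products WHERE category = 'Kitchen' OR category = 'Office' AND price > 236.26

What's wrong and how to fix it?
Bug: Without parentheses, AND is evaluated before OR, so the price filter only applies to the 'Office' branch

Fix: Add parentheses around the OR so the AND applies to both alternatives

Corrected query:
SELECT id, category, price FROM products WHERE (category = 'Kitchen' OR category = 'Office') AND price > 236.26

Result:
id | category | price  
---+----------+--------
1  | Kitchen  | 1084.21
2  | Office   | 1243.72
4  | Office   | 1158.08
5  | Kitchen  | 1215.16
6  | Office   | 386.76 
8  | Office   | 1324.95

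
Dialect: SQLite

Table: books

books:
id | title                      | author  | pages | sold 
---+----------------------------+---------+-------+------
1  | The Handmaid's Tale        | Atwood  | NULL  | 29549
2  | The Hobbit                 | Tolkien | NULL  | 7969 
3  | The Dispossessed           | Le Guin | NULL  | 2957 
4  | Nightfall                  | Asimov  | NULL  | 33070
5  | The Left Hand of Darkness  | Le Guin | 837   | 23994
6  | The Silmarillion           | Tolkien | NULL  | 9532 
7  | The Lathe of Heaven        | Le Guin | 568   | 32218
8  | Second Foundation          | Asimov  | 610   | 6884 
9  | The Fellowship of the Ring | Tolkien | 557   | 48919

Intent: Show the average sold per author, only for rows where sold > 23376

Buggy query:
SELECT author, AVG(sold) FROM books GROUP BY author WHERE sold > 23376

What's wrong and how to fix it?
Bug: Row-level WHERE must come before GROUP BY in the clause order

Fix: Move the WHERE clause before GROUP BY

Corrected query:
SELECT author, AVG(sold) FROM books WHERE sold > 23376 GROUP BY author

Result:
author  | AVG(sold)
--------+----------
Asimov  | 33070    
Atwood  | 29549    
Le Guin | 28106    
Tolkien | 48919    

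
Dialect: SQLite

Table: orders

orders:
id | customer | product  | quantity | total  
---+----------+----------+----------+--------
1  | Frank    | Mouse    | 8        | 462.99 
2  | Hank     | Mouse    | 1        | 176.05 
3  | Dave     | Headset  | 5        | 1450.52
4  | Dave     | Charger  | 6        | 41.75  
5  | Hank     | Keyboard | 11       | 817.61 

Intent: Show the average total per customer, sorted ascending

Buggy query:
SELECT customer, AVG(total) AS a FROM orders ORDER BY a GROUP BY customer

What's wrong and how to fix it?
Bug: ORDER BY appears before GROUP BY; SQL clause order requires GROUP BY first

Fix: Reorder: SELECT … FROM … GROUP BY … ORDER BY …

Corrected query:
SELECT customer, AVG(total) AS a FROM orders GROUP BY customer ORDER BY a

Result:
customer | a      
---------+--------
Frank    | 462.99 
Hank     | 496.83 
Dave     | 746.135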